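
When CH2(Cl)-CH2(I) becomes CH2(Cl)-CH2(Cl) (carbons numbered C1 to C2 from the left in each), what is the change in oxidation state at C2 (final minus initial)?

Before: C2 has 1 bond to C, 2 bonds to H, 1 bond to I → oxidation state -1.
After: C2 has 1 bond to C, 2 bonds to H, 1 bond to Cl → oxidation state -1.
Δ = -1 − (-1) = 0, so no net redox change at C2.

0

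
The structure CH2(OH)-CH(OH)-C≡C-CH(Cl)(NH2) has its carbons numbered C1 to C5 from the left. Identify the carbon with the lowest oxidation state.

Bonds to more-electronegative neighbours contribute +1 each, bonds to H or metals contribute −1 each, and C–C bonds contribute 0. Tallying each carbon:
C1: 1C, 2H, 1O → 0 − 2 + 1 = -1
C2: 2C, 1H, 1O → 0 − 1 + 1 = 0
C3: 4C → 0 = 0
C4: 4C → 0 = 0
C5: 1C, 1H, 1N, 1Cl → 0 − 1 + 1 + 1 = +1
The most reduced carbon is C1 at -1.

C1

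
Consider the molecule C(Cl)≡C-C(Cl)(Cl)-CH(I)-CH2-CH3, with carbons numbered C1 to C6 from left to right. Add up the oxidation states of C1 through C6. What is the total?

Each bond to a more electronegative atom (O, N, halogen) counts +1, each bond to a less electronegative atom (H, metal, B, Si) counts −1, and each C–C bond counts 0. Tallying each carbon:
C1: 3C, 1Cl → 0 + 1 = +1
C2: 4C → 0 = 0
C3: 2C, 2Cl → 0 + 2 = +2
C4: 2C, 1H, 1I → 0 − 1 + 1 = 0
C5: 2C, 2H → 0 − 2 = -2
C6: 1C, 3H → 0 − 3 = -3
Sum = +1 + 0 + 2 + 0 − 2 − 3 = -2.

-2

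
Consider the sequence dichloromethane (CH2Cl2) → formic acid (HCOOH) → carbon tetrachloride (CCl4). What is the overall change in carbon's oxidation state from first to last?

Carbon oxidation states along the series — dichloromethane: 0, formic acid: +2, carbon tetrachloride: +4.
Net change = +4 − (0) = +4.

+4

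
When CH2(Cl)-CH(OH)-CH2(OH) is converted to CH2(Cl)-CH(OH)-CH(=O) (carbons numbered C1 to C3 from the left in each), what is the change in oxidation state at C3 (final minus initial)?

Before: C3 has 1 bond to C, 2 bonds to H, 1 bond to O → oxidation state -1.
After: C3 has 1 bond to C, 1 bond to H, 2 bonds to O → oxidation state +1.
Δ = +1 − (-1) = +2, so this is an oxidation at C3.

+2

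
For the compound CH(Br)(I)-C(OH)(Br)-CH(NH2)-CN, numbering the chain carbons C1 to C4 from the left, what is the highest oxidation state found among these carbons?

Tallying each carbon's bonds:
C1: 1C, 1H, 1Br, 1I → 0 − 1 + 1 + 1 = +1
C2: 2C, 1O, 1Br → 0 + 1 + 1 = +2
C3: 2C, 1H, 1N → 0 − 1 + 1 = 0
C4: 1C, 3N → 0 + 3 = +3
The highest value is +3.

+3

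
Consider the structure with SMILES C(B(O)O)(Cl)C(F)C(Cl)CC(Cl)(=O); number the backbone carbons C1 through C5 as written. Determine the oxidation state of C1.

Count +1 for every bond to an atom more electronegative than carbon and −1 for every bond to one less electronegative; C–C bonds are 0.
C1 has one bond to C (0), one bond to H (-1), one bond to B (-1), one bond to Cl (+1).
Oxidation state = 0 − 1 − 1 + 1 = -1.

-1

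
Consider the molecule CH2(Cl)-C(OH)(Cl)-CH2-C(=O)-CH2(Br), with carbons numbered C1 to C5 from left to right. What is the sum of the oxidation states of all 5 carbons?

Assign +1 per bond to O/N/halogen, −1 per bond to H or an electropositive element, and 0 per bond to carbon. Tallying each carbon:
C1: 1C, 2H, 1Cl → 0 − 2 + 1 = -1
C2: 2C, 1O, 1Cl → 0 + 1 + 1 = +2
C3: 2C, 2H → 0 − 2 = -2
C4: 2C, 2O → 0 + 2 = +2
C5: 1C, 2H, 1Br → 0 − 2 + 1 = -1
Sum = -1 + 2 − 2 + 2 − 1 = 0.

0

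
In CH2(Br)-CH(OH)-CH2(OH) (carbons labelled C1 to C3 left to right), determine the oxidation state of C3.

Bonds to more-electronegative neighbours contribute +1 each, bonds to H or metals contribute −1 each, and C–C bonds contribute 0.
C3 has one bond to C (0), one bond to O (+1), one bond to H (-1), one bond to H (-1).
Oxidation state = 0 + 1 − 1 − 1 = -1.

-1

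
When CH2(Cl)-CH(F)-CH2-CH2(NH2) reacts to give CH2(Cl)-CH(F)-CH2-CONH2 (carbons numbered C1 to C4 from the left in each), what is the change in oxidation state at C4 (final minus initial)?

Before: C4 has 1 bond to C, 2 bonds to H, 1 bond to N → oxidation state -1.
After: C4 has 1 bond to C, 2 bonds to O, 1 bond to N → oxidation state +3.
Δ = +3 − (-1) = +4, so this is an oxidation at C4.

+4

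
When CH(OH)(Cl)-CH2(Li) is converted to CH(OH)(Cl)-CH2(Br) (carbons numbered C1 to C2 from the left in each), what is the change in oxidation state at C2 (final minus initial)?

+2

Before: C2 has 1 bond to C, 2 bonds to H, 1 bond to Li → oxidation state -3.
After: C2 has 1 bond to C, 2 bonds to H, 1 bond to Br → oxidation state -1.
Δ = -1 − (-3) = +2, so this is an oxidation at C2.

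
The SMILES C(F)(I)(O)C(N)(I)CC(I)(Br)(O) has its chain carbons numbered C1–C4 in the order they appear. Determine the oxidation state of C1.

+3

Each bond to a more electronegative atom (O, N, halogen) counts +1, each bond to a less electronegative atom (H, metal, B, Si) counts −1, and each C–C bond counts 0.
C1 has one bond to C (0), one bond to F (+1), one bond to I (+1), one bond to O (+1).
Oxidation state = 0 + 1 + 1 + 1 = +3.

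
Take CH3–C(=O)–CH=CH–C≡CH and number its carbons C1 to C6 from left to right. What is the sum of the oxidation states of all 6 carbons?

Count +1 for every bond to an atom more electronegative than carbon and −1 for every bond to one less electronegative; C–C bonds are 0. Tallying each carbon:
C1: 1C, 3H → 0 − 3 = -3
C2: 2C, 2O → 0 + 2 = +2
C3: 3C, 1H → 0 − 1 = -1
C4: 3C, 1H → 0 − 1 = -1
C5: 4C → 0 = 0
C6: 3C, 1H → 0 − 1 = -1
Sum = -3 + 2 − 1 − 1 + 0 − 1 = -4.

-4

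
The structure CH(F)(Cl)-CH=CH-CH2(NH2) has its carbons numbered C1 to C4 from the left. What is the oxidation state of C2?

-1

C2 has one bond to C (0), a double bond to C (2×0 = 0), one bond to H (-1).
Oxidation state = 0 + 0 − 1 = -1.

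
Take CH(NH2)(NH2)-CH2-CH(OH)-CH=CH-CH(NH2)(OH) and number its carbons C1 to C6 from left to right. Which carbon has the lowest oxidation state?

C2

Tallying each carbon's bonds:
C1: 1C, 1H, 2N → 0 − 1 + 2 = +1
C2: 2C, 2H → 0 − 2 = -2
C3: 2C, 1H, 1O → 0 − 1 + 1 = 0
C4: 3C, 1H → 0 − 1 = -1
C5: 3C, 1H → 0 − 1 = -1
C6: 1C, 1H, 1O, 1N → 0 − 1 + 1 + 1 = +1
The most reduced carbon is C2 at -2.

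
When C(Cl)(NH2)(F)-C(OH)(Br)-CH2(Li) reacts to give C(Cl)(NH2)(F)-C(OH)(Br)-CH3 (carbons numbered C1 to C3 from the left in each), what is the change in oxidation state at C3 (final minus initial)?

0

Before: C3 has 1 bond to C, 2 bonds to H, 1 bond to Li → oxidation state -3.
After: C3 has 1 bond to C, 3 bonds to H → oxidation state -3.
Δ = -3 − (-3) = 0, so no net redox change at C3.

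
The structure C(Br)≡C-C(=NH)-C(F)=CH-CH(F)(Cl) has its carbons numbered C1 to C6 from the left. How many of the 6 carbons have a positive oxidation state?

Count +1 for every bond to an atom more electronegative than carbon and −1 for every bond to one less electronegative; C–C bonds are 0. Tallying each carbon:
C1: 3C, 1Br → 0 + 1 = +1
C2: 4C → 0 = 0
C3: 2C, 2N → 0 + 2 = +2
C4: 3C, 1F → 0 + 1 = +1
C5: 3C, 1H → 0 − 1 = -1
C6: 1C, 1H, 1F, 1Cl → 0 − 1 + 1 + 1 = +1
4 carbons (C1, C3, C4, C6) meet the condition.

4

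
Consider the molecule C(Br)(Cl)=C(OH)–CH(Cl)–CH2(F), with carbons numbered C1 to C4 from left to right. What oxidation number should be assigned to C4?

-1

Count +1 for every bond to an atom more electronegative than carbon and −1 for every bond to one less electronegative; C–C bonds are 0.
C4 has one bond to C (0), one bond to H (-1), one bond to F (+1), one bond to H (-1).
Oxidation state = 0 − 1 + 1 − 1 = -1.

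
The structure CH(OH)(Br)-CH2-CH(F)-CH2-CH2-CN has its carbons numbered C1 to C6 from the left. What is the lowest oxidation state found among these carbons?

-2

Tallying each carbon's bonds:
C1: 1C, 1H, 1O, 1Br → 0 − 1 + 1 + 1 = +1
C2: 2C, 2H → 0 − 2 = -2
C3: 2C, 1H, 1F → 0 − 1 + 1 = 0
C4: 2C, 2H → 0 − 2 = -2
C5: 2C, 2H → 0 − 2 = -2
C6: 1C, 3N → 0 + 3 = +3
The lowest value is -2.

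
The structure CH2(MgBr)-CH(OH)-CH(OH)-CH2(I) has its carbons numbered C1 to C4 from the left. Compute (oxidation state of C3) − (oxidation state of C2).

0

C3: 2C, 1H, 1O → 0 − 1 + 1 = 0
C2: 2C, 1H, 1O → 0 − 1 + 1 = 0
Difference: 0 − (0) = 0.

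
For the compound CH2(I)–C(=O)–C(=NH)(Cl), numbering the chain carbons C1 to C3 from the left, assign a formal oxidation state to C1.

-1

Bonds to more-electronegative neighbours contribute +1 each, bonds to H or metals contribute −1 each, and C–C bonds contribute 0.
C1 has one bond to C (0), one bond to H (-1), one bond to I (+1), one bond to H (-1).
Oxidation state = 0 − 1 + 1 − 1 = -1.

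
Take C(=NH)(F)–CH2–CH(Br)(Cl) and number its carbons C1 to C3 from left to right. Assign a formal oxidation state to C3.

C3 has one bond to C (0), one bond to Br (+1), one bond to H (-1), one bond to Cl (+1).
Oxidation state = 0 + 1 − 1 + 1 = +1.

+1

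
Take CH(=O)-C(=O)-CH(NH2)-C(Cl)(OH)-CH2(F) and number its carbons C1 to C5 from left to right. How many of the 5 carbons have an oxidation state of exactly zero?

1

Count +1 for every bond to an atom more electronegative than carbon and −1 for every bond to one less electronegative; C–C bonds are 0. Tallying each carbon:
C1: 1C, 1H, 2O → 0 − 1 + 2 = +1
C2: 2C, 2O → 0 + 2 = +2
C3: 2C, 1H, 1N → 0 − 1 + 1 = 0
C4: 2C, 1O, 1Cl → 0 + 1 + 1 = +2
C5: 1C, 2H, 1F → 0 − 2 + 1 = -1
1 carbon (C3) meets the condition.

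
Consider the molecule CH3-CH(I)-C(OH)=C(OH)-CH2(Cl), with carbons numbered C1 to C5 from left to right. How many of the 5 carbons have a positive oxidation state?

Each bond to a more electronegative atom (O, N, halogen) counts +1, each bond to a less electronegative atom (H, metal, B, Si) counts −1, and each C–C bond counts 0. Tallying each carbon:
C1: 1C, 3H → 0 − 3 = -3
C2: 2C, 1H, 1I → 0 − 1 + 1 = 0
C3: 3C, 1O → 0 + 1 = +1
C4: 3C, 1O → 0 + 1 = +1
C5: 1C, 2H, 1Cl → 0 − 2 + 1 = -1
2 carbons (C3, C4) meet the condition.

2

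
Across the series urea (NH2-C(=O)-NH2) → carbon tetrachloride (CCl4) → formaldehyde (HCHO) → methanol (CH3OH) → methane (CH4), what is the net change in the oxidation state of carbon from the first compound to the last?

Carbon oxidation states along the series — urea: +4, carbon tetrachloride: +4, formaldehyde: 0, methanol: -2, methane: -4.
Net change = -4 − (+4) = -8.

-8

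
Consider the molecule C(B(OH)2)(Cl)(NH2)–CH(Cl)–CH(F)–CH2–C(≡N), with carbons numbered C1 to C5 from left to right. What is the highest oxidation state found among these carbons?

Bonds to more-electronegative neighbours contribute +1 each, bonds to H or metals contribute −1 each, and C–C bonds contribute 0. Tallying each carbon:
C1: 1C, 1N, 1Cl, 1B → 0 + 1 + 1 − 1 = +1
C2: 2C, 1H, 1Cl → 0 − 1 + 1 = 0
C3: 2C, 1H, 1F → 0 − 1 + 1 = 0
C4: 2C, 2H → 0 − 2 = -2
C5: 1C, 3N → 0 + 3 = +3
The highest value is +3.

+3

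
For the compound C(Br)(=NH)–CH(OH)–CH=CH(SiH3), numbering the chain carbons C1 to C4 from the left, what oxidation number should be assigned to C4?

-2

Each bond to a more electronegative atom (O, N, halogen) counts +1, each bond to a less electronegative atom (H, metal, B, Si) counts −1, and each C–C bond counts 0.
C4 has a double bond to C (2×0 = 0), one bond to H (-1), one bond to Si (-1).
Oxidation state = 0 − 1 − 1 = -2.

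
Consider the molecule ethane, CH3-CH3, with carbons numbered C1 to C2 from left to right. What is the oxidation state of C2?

-3

C2 has one bond to H (-1), one bond to H (-1), one bond to H (-1), one bond to C (0).
Oxidation state = -1 − 1 − 1 + 0 = -3.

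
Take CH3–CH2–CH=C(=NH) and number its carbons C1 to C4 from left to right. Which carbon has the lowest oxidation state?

C1

Tallying each carbon's bonds:
C1: 1C, 3H → 0 − 3 = -3
C2: 2C, 2H → 0 − 2 = -2
C3: 3C, 1H → 0 − 1 = -1
C4: 2C, 2N → 0 + 2 = +2
The most reduced carbon is C1 at -3.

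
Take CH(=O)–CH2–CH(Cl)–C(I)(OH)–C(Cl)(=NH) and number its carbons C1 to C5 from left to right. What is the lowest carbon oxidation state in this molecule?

Tallying each carbon's bonds:
C1: 1C, 1H, 2O → 0 − 1 + 2 = +1
C2: 2C, 2H → 0 − 2 = -2
C3: 2C, 1H, 1Cl → 0 − 1 + 1 = 0
C4: 2C, 1O, 1I → 0 + 1 + 1 = +2
C5: 1C, 2N, 1Cl → 0 + 2 + 1 = +3
The lowest value is -2.

-2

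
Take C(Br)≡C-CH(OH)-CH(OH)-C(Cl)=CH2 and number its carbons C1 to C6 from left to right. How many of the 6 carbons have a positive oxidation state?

2

Bonds to more-electronegative neighbours contribute +1 each, bonds to H or metals contribute −1 each, and C–C bonds contribute 0. Tallying each carbon:
C1: 3C, 1Br → 0 + 1 = +1
C2: 4C → 0 = 0
C3: 2C, 1H, 1O → 0 − 1 + 1 = 0
C4: 2C, 1H, 1O → 0 − 1 + 1 = 0
C5: 3C, 1Cl → 0 + 1 = +1
C6: 2C, 2H → 0 − 2 = -2
2 carbons (C1, C5) meet the condition.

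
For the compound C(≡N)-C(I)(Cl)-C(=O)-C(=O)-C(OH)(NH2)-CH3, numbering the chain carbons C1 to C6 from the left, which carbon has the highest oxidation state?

C1

Tallying each carbon's bonds:
C1: 1C, 3N → 0 + 3 = +3
C2: 2C, 1Cl, 1I → 0 + 1 + 1 = +2
C3: 2C, 2O → 0 + 2 = +2
C4: 2C, 2O → 0 + 2 = +2
C5: 2C, 1O, 1N → 0 + 1 + 1 = +2
C6: 1C, 3H → 0 − 3 = -3
The most oxidised carbon is C1 at +3.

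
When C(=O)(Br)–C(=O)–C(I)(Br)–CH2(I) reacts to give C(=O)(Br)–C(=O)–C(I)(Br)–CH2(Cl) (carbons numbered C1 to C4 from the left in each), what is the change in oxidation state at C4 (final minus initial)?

0

Before: C4 has 1 bond to C, 2 bonds to H, 1 bond to I → oxidation state -1.
After: C4 has 1 bond to C, 2 bonds to H, 1 bond to Cl → oxidation state -1.
Δ = -1 − (-1) = 0, so no net redox change at C4.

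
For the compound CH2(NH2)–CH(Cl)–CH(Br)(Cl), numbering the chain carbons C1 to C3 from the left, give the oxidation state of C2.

Each bond to a more electronegative atom (O, N, halogen) counts +1, each bond to a less electronegative atom (H, metal, B, Si) counts −1, and each C–C bond counts 0.
C2 has one bond to C (0), one bond to C (0), one bond to H (-1), one bond to Cl (+1).
Oxidation state = 0 + 0 − 1 + 1 = 0.

0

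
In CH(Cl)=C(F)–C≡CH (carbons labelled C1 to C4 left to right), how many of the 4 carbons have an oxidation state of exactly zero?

Count +1 for every bond to an atom more electronegative than carbon and −1 for every bond to one less electronegative; C–C bonds are 0. Tallying each carbon:
C1: 2C, 1H, 1Cl → 0 − 1 + 1 = 0
C2: 3C, 1F → 0 + 1 = +1
C3: 4C → 0 = 0
C4: 3C, 1H → 0 − 1 = -1
2 carbons (C1, C3) meet the condition.

2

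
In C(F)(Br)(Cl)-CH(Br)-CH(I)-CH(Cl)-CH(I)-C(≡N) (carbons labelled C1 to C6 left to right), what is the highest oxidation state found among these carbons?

Tallying each carbon's bonds:
C1: 1C, 1F, 1Cl, 1Br → 0 + 1 + 1 + 1 = +3
C2: 2C, 1H, 1Br → 0 − 1 + 1 = 0
C3: 2C, 1H, 1I → 0 − 1 + 1 = 0
C4: 2C, 1H, 1Cl → 0 − 1 + 1 = 0
C5: 2C, 1H, 1I → 0 − 1 + 1 = 0
C6: 1C, 3N → 0 + 3 = +3
The highest value is +3.

+3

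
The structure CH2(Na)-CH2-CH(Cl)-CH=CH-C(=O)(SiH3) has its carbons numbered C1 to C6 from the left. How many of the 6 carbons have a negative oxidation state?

4

Tallying each carbon's bonds:
C1: 1C, 2H, 1Na → 0 − 2 − 1 = -3
C2: 2C, 2H → 0 − 2 = -2
C3: 2C, 1H, 1Cl → 0 − 1 + 1 = 0
C4: 3C, 1H → 0 − 1 = -1
C5: 3C, 1H → 0 − 1 = -1
C6: 1C, 2O, 1Si → 0 + 2 − 1 = +1
4 carbons (C1, C2, C4, C5) meet the condition.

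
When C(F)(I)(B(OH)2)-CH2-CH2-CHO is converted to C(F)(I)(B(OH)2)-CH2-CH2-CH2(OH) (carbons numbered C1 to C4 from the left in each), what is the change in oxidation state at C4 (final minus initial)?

Before: C4 has 1 bond to C, 1 bond to H, 2 bonds to O → oxidation state +1.
After: C4 has 1 bond to C, 2 bonds to H, 1 bond to O → oxidation state -1.
Δ = -1 − (+1) = -2, so this is a reduction at C4.

-2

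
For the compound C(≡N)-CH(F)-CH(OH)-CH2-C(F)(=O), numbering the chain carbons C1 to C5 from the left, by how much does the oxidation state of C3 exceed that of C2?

C3: 2C, 1H, 1O → 0 − 1 + 1 = 0
C2: 2C, 1H, 1F → 0 − 1 + 1 = 0
Difference: 0 − (0) = 0.

0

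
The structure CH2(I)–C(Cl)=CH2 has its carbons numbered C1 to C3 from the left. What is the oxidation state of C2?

Count +1 for every bond to an atom more electronegative than carbon and −1 for every bond to one less electronegative; C–C bonds are 0.
C2 has one bond to C (0), a double bond to C (2×0 = 0), one bond to Cl (+1).
Oxidation state = 0 + 0 + 1 = +1.

+1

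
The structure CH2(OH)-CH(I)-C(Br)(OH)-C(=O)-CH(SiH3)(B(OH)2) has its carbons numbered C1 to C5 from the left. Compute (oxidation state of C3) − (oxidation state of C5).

+5

C3: 2C, 1O, 1Br → 0 + 1 + 1 = +2
C5: 1C, 1H, 1B, 1Si → 0 − 1 − 1 − 1 = -3
Difference: +2 − (-3) = +5.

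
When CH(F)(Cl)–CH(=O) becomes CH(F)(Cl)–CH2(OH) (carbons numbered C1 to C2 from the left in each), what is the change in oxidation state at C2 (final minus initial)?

Before: C2 has 1 bond to C, 1 bond to H, 2 bonds to O → oxidation state +1.
After: C2 has 1 bond to C, 2 bonds to H, 1 bond to O → oxidation state -1.
Δ = -1 − (+1) = -2, so this is a reduction at C2.

-2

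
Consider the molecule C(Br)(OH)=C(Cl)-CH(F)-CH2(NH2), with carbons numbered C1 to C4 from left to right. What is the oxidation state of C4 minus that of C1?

C4: 1C, 2H, 1N → 0 − 2 + 1 = -1
C1: 2C, 1O, 1Br → 0 + 1 + 1 = +2
Difference: -1 − (+2) = -3.

-3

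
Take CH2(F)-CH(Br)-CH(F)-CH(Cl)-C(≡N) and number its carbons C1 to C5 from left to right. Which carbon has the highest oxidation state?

Each bond to a more electronegative atom (O, N, halogen) counts +1, each bond to a less electronegative atom (H, metal, B, Si) counts −1, and each C–C bond counts 0. Tallying each carbon:
C1: 1C, 2H, 1F → 0 − 2 + 1 = -1
C2: 2C, 1H, 1Br → 0 − 1 + 1 = 0
C3: 2C, 1H, 1F → 0 − 1 + 1 = 0
C4: 2C, 1H, 1Cl → 0 − 1 + 1 = 0
C5: 1C, 3N → 0 + 3 = +3
The most oxidised carbon is C5 at +3.

C5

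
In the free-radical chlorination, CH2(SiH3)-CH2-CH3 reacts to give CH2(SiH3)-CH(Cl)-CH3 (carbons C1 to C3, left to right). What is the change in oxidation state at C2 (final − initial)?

Before: C2 has 2 bonds to C, 2 bonds to H → oxidation state -2.
After: C2 has 2 bonds to C, 1 bond to H, 1 bond to Cl → oxidation state 0.
Δ = 0 − (-2) = +2, so this is an oxidation at C2.

+2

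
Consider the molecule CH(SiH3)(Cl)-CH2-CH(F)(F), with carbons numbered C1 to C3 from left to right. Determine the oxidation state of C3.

C3 has one bond to C (0), one bond to F (+1), one bond to H (-1), one bond to F (+1).
Oxidation state = 0 + 1 − 1 + 1 = +1.

+1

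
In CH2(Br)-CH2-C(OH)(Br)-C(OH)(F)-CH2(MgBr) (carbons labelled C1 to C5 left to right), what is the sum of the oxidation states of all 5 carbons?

-2

Count +1 for every bond to an atom more electronegative than carbon and −1 for every bond to one less electronegative; C–C bonds are 0. Tallying each carbon:
C1: 1C, 2H, 1Br → 0 − 2 + 1 = -1
C2: 2C, 2H → 0 − 2 = -2
C3: 2C, 1O, 1Br → 0 + 1 + 1 = +2
C4: 2C, 1O, 1F → 0 + 1 + 1 = +2
C5: 1C, 2H, 1Mg → 0 − 2 − 1 = -3
Sum = -1 − 2 + 2 + 2 − 3 = -2.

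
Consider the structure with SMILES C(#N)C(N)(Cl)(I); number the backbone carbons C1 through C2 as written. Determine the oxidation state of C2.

Each bond to a more electronegative atom (O, N, halogen) counts +1, each bond to a less electronegative atom (H, metal, B, Si) counts −1, and each C–C bond counts 0.
C2 has one bond to C (0), one bond to N (+1), one bond to Cl (+1), one bond to I (+1).
Oxidation state = 0 + 1 + 1 + 1 = +3.

+3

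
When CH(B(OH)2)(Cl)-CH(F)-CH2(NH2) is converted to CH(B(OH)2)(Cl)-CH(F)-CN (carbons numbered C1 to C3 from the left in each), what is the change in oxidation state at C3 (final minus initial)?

+4

Before: C3 has 1 bond to C, 2 bonds to H, 1 bond to N → oxidation state -1.
After: C3 has 1 bond to C, 3 bonds to N → oxidation state +3.
Δ = +3 − (-1) = +4, so this is an oxidation at C3.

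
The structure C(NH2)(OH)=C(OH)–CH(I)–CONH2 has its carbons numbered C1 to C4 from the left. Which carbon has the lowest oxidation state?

Tallying each carbon's bonds:
C1: 2C, 1O, 1N → 0 + 1 + 1 = +2
C2: 3C, 1O → 0 + 1 = +1
C3: 2C, 1H, 1I → 0 − 1 + 1 = 0
C4: 1C, 2O, 1N → 0 + 2 + 1 = +3
The most reduced carbon is C3 at 0.

C3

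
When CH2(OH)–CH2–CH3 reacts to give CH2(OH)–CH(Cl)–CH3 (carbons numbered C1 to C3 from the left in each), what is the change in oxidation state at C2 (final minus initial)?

+2

Before: C2 has 2 bonds to C, 2 bonds to H → oxidation state -2.
After: C2 has 2 bonds to C, 1 bond to H, 1 bond to Cl → oxidation state 0.
Δ = 0 − (-2) = +2, so this is an oxidation at C2.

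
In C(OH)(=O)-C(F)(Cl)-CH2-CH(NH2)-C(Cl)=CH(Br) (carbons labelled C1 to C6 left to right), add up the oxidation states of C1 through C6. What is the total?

+4

Tallying each carbon's bonds:
C1: 1C, 3O → 0 + 3 = +3
C2: 2C, 1F, 1Cl → 0 + 1 + 1 = +2
C3: 2C, 2H → 0 − 2 = -2
C4: 2C, 1H, 1N → 0 − 1 + 1 = 0
C5: 3C, 1Cl → 0 + 1 = +1
C6: 2C, 1H, 1Br → 0 − 1 + 1 = 0
Sum = +3 + 2 − 2 + 0 + 1 + 0 = +4.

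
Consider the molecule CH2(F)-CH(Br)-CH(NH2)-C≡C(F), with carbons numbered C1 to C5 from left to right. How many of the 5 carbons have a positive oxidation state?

Bonds to more-electronegative neighbours contribute +1 each, bonds to H or metals contribute −1 each, and C–C bonds contribute 0. Tallying each carbon:
C1: 1C, 2H, 1F → 0 − 2 + 1 = -1
C2: 2C, 1H, 1Br → 0 − 1 + 1 = 0
C3: 2C, 1H, 1N → 0 − 1 + 1 = 0
C4: 4C → 0 = 0
C5: 3C, 1F → 0 + 1 = +1
1 carbon (C5) meets the condition.

1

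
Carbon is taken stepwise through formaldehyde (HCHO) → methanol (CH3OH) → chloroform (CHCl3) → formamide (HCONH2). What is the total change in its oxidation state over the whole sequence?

+2

Carbon oxidation states along the series — formaldehyde: 0, methanol: -2, chloroform: +2, formamide: +2.
Net change = +2 − (0) = +2.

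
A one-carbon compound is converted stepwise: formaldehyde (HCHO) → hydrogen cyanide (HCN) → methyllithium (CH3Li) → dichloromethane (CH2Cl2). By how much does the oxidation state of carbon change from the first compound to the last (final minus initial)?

Carbon oxidation states along the series — formaldehyde: 0, hydrogen cyanide: +2, methyllithium: -4, dichloromethane: 0.
Net change = 0 − (0) = 0.

0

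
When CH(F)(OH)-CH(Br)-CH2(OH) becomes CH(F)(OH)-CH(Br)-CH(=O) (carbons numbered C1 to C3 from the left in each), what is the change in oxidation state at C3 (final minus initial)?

+2

Before: C3 has 1 bond to C, 2 bonds to H, 1 bond to O → oxidation state -1.
After: C3 has 1 bond to C, 1 bond to H, 2 bonds to O → oxidation state +1.
Δ = +1 − (-1) = +2, so this is an oxidation at C3.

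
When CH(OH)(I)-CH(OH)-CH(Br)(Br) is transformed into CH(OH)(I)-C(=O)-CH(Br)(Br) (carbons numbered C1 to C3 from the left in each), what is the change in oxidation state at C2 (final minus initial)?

Before: C2 has 2 bonds to C, 1 bond to H, 1 bond to O → oxidation state 0.
After: C2 has 2 bonds to C, 2 bonds to O → oxidation state +2.
Δ = +2 − (0) = +2, so this is an oxidation at C2.

+2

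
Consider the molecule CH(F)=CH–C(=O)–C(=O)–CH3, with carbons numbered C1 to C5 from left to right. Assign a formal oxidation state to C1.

C1 has a double bond to C (2×0 = 0), one bond to H (-1), one bond to F (+1).
Oxidation state = 0 − 1 + 1 = 0.

0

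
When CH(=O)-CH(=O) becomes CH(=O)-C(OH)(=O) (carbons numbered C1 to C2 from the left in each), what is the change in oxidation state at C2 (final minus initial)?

+2

Before: C2 has 1 bond to C, 1 bond to H, 2 bonds to O → oxidation state +1.
After: C2 has 1 bond to C, 3 bonds to O → oxidation state +3.
Δ = +3 − (+1) = +2, so this is an oxidation at C2.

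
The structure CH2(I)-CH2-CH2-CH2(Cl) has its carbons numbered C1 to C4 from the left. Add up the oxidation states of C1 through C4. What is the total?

Assign +1 per bond to O/N/halogen, −1 per bond to H or an electropositive element, and 0 per bond to carbon. Tallying each carbon:
C1: 1C, 2H, 1I → 0 − 2 + 1 = -1
C2: 2C, 2H → 0 − 2 = -2
C3: 2C, 2H → 0 − 2 = -2
C4: 1C, 2H, 1Cl → 0 − 2 + 1 = -1
Sum = -1 − 2 − 2 − 1 = -6.

-6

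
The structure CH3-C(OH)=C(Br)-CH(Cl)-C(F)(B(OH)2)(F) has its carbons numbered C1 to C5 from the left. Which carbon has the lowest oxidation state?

Bonds to more-electronegative neighbours contribute +1 each, bonds to H or metals contribute −1 each, and C–C bonds contribute 0. Tallying each carbon:
C1: 1C, 3H → 0 − 3 = -3
C2: 3C, 1O → 0 + 1 = +1
C3: 3C, 1Br → 0 + 1 = +1
C4: 2C, 1H, 1Cl → 0 − 1 + 1 = 0
C5: 1C, 2F, 1B → 0 + 2 − 1 = +1
The most reduced carbon is C1 at -3.

C1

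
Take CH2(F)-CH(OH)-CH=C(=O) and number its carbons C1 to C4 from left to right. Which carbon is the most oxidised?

Each bond to a more electronegative atom (O, N, halogen) counts +1, each bond to a less electronegative atom (H, metal, B, Si) counts −1, and each C–C bond counts 0. Tallying each carbon:
C1: 1C, 2H, 1F → 0 − 2 + 1 = -1
C2: 2C, 1H, 1O → 0 − 1 + 1 = 0
C3: 3C, 1H → 0 − 1 = -1
C4: 2C, 2O → 0 + 2 = +2
The most oxidised carbon is C4 at +2.

C4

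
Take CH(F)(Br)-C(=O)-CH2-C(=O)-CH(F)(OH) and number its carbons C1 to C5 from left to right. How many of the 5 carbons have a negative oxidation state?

1

Bonds to more-electronegative neighbours contribute +1 each, bonds to H or metals contribute −1 each, and C–C bonds contribute 0. Tallying each carbon:
C1: 1C, 1H, 1F, 1Br → 0 − 1 + 1 + 1 = +1
C2: 2C, 2O → 0 + 2 = +2
C3: 2C, 2H → 0 − 2 = -2
C4: 2C, 2O → 0 + 2 = +2
C5: 1C, 1H, 1O, 1F → 0 − 1 + 1 + 1 = +1
1 carbon (C3) meets the condition.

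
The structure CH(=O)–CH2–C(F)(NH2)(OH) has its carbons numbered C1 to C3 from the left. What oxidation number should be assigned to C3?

+3

C3 has one bond to C (0), one bond to F (+1), one bond to N (+1), one bond to O (+1).
Oxidation state = 0 + 1 + 1 + 1 = +3.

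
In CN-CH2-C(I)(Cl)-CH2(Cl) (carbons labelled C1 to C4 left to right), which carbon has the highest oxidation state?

C1

Assign +1 per bond to O/N/halogen, −1 per bond to H or an electropositive element, and 0 per bond to carbon. Tallying each carbon:
C1: 1C, 3N → 0 + 3 = +3
C2: 2C, 2H → 0 − 2 = -2
C3: 2C, 1Cl, 1I → 0 + 1 + 1 = +2
C4: 1C, 2H, 1Cl → 0 − 2 + 1 = -1
The most oxidised carbon is C1 at +3.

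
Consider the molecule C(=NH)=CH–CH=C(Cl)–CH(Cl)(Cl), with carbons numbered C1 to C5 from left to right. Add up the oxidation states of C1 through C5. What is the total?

+2

Assign +1 per bond to O/N/halogen, −1 per bond to H or an electropositive element, and 0 per bond to carbon. Tallying each carbon:
C1: 2C, 2N → 0 + 2 = +2
C2: 3C, 1H → 0 − 1 = -1
C3: 3C, 1H → 0 − 1 = -1
C4: 3C, 1Cl → 0 + 1 = +1
C5: 1C, 1H, 2Cl → 0 − 1 + 2 = +1
Sum = +2 − 1 − 1 + 1 + 1 = +2.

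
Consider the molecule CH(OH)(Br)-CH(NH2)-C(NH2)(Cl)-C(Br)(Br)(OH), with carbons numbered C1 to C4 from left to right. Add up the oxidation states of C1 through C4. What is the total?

+6

Tallying each carbon's bonds:
C1: 1C, 1H, 1O, 1Br → 0 − 1 + 1 + 1 = +1
C2: 2C, 1H, 1N → 0 − 1 + 1 = 0
C3: 2C, 1N, 1Cl → 0 + 1 + 1 = +2
C4: 1C, 1O, 2Br → 0 + 1 + 2 = +3
Sum = +1 + 0 + 2 + 3 = +6.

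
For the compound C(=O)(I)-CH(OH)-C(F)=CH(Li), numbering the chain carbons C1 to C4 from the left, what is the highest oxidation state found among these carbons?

Tallying each carbon's bonds:
C1: 1C, 2O, 1I → 0 + 2 + 1 = +3
C2: 2C, 1H, 1O → 0 − 1 + 1 = 0
C3: 3C, 1F → 0 + 1 = +1
C4: 2C, 1H, 1Li → 0 − 1 − 1 = -2
The highest value is +3.

+3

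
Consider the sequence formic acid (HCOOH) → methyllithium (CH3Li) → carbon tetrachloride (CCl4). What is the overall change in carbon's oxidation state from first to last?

+2

Carbon oxidation states along the series — formic acid: +2, methyllithium: -4, carbon tetrachloride: +4.
Net change = +4 − (+2) = +2.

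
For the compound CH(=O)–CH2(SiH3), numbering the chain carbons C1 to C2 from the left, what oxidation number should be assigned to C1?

C1 has one bond to C (0), one bond to H (-1), a double bond to O (2×+1 = +2).
Oxidation state = 0 − 1 + 2 = +1.

+1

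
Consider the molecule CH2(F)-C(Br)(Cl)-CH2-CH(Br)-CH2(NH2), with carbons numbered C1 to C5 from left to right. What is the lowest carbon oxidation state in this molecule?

Count +1 for every bond to an atom more electronegative than carbon and −1 for every bond to one less electronegative; C–C bonds are 0. Tallying each carbon:
C1: 1C, 2H, 1F → 0 − 2 + 1 = -1
C2: 2C, 1Cl, 1Br → 0 + 1 + 1 = +2
C3: 2C, 2H → 0 − 2 = -2
C4: 2C, 1H, 1Br → 0 − 1 + 1 = 0
C5: 1C, 2H, 1N → 0 − 2 + 1 = -1
The lowest value is -2.

-2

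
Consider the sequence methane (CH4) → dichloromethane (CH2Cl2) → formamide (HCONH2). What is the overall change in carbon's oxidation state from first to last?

Carbon oxidation states along the series — methane: -4, dichloromethane: 0, formamide: +2.
Net change = +2 − (-4) = +6.

+6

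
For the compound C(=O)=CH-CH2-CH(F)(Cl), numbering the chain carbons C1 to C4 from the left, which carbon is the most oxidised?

Tallying each carbon's bonds:
C1: 2C, 2O → 0 + 2 = +2
C2: 3C, 1H → 0 − 1 = -1
C3: 2C, 2H → 0 − 2 = -2
C4: 1C, 1H, 1F, 1Cl → 0 − 1 + 1 + 1 = +1
The most oxidised carbon is C1 at +2.

C1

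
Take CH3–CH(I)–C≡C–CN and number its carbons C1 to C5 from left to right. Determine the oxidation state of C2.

0

Count +1 for every bond to an atom more electronegative than carbon and −1 for every bond to one less electronegative; C–C bonds are 0.
C2 has one bond to C (0), one bond to C (0), one bond to H (-1), one bond to I (+1).
Oxidation state = 0 + 0 − 1 + 1 = 0.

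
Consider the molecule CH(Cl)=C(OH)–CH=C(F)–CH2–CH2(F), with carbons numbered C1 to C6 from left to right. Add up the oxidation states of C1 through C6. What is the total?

Tallying each carbon's bonds:
C1: 2C, 1H, 1Cl → 0 − 1 + 1 = 0
C2: 3C, 1O → 0 + 1 = +1
C3: 3C, 1H → 0 − 1 = -1
C4: 3C, 1F → 0 + 1 = +1
C5: 2C, 2H → 0 − 2 = -2
C6: 1C, 2H, 1F → 0 − 2 + 1 = -1
Sum = 0 + 1 − 1 + 1 − 2 − 1 = -2.

-2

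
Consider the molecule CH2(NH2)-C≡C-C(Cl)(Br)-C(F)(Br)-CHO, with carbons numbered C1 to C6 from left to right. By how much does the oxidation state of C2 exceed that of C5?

-2

C2: 4C → 0 = 0
C5: 2C, 1F, 1Br → 0 + 1 + 1 = +2
Difference: 0 − (+2) = -2.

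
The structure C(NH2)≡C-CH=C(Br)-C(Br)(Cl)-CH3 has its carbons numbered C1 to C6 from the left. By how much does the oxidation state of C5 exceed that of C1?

C5: 2C, 1Cl, 1Br → 0 + 1 + 1 = +2
C1: 3C, 1N → 0 + 1 = +1
Difference: +2 − (+1) = +1.

+1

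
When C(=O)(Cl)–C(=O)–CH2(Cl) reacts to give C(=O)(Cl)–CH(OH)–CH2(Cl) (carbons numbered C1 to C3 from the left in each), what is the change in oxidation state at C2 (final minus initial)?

Before: C2 has 2 bonds to C, 2 bonds to O → oxidation state +2.
After: C2 has 2 bonds to C, 1 bond to H, 1 bond to O → oxidation state 0.
Δ = 0 − (+2) = -2, so this is a reduction at C2.

-2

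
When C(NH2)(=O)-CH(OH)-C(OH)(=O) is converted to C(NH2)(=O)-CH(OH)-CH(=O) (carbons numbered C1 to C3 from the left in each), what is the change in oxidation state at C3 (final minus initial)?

Before: C3 has 1 bond to C, 3 bonds to O → oxidation state +3.
After: C3 has 1 bond to C, 1 bond to H, 2 bonds to O → oxidation state +1.
Δ = +1 − (+3) = -2, so this is a reduction at C3.

-2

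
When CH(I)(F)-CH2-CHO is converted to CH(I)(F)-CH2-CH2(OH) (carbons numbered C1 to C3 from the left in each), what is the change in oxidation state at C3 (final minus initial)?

-2

Before: C3 has 1 bond to C, 1 bond to H, 2 bonds to O → oxidation state +1.
After: C3 has 1 bond to C, 2 bonds to H, 1 bond to O → oxidation state -1.
Δ = -1 − (+1) = -2, so this is a reduction at C3.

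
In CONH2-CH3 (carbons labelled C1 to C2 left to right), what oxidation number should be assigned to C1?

+3

C1 has one bond to C (0), a double bond to O (2×+1 = +2), one bond to N (+1).
Oxidation state = 0 + 2 + 1 = +3.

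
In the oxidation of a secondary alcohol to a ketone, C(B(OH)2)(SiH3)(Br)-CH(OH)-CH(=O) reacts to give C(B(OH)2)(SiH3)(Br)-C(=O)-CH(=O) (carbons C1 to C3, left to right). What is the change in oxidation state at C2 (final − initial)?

+2

Before: C2 has 2 bonds to C, 1 bond to H, 1 bond to O → oxidation state 0.
After: C2 has 2 bonds to C, 2 bonds to O → oxidation state +2.
Δ = +2 − (0) = +2, so this is an oxidation at C2.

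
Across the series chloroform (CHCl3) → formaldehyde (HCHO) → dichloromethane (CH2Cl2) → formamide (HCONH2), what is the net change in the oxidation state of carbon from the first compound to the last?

0

Carbon oxidation states along the series — chloroform: +2, formaldehyde: 0, dichloromethane: 0, formamide: +2.
Net change = +2 − (+2) = 0.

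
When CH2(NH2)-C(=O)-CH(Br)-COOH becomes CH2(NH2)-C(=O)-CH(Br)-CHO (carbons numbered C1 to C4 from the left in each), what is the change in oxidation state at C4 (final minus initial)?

Before: C4 has 1 bond to C, 3 bonds to O → oxidation state +3.
After: C4 has 1 bond to C, 1 bond to H, 2 bonds to O → oxidation state +1.
Δ = +1 − (+3) = -2, so this is a reduction at C4.

-2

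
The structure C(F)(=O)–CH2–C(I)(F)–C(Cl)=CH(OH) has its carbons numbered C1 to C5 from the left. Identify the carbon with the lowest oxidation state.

Each bond to a more electronegative atom (O, N, halogen) counts +1, each bond to a less electronegative atom (H, metal, B, Si) counts −1, and each C–C bond counts 0. Tallying each carbon:
C1: 1C, 2O, 1F → 0 + 2 + 1 = +3
C2: 2C, 2H → 0 − 2 = -2
C3: 2C, 1F, 1I → 0 + 1 + 1 = +2
C4: 3C, 1Cl → 0 + 1 = +1
C5: 2C, 1H, 1O → 0 − 1 + 1 = 0
The most reduced carbon is C2 at -2.

C2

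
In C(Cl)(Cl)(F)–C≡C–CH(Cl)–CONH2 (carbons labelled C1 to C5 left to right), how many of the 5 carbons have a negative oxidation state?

0

Tallying each carbon's bonds:
C1: 1C, 1F, 2Cl → 0 + 1 + 2 = +3
C2: 4C → 0 = 0
C3: 4C → 0 = 0
C4: 2C, 1H, 1Cl → 0 − 1 + 1 = 0
C5: 1C, 2O, 1N → 0 + 2 + 1 = +3
0 carbons meet the condition.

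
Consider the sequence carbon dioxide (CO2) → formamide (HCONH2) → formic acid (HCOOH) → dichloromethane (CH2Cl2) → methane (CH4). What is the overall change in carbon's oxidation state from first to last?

-8

Carbon oxidation states along the series — carbon dioxide: +4, formamide: +2, formic acid: +2, dichloromethane: 0, methane: -4.
Net change = -4 − (+4) = -8.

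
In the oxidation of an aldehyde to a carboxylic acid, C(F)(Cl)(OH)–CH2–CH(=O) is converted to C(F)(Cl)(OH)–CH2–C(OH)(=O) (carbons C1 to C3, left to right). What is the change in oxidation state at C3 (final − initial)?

+2

Before: C3 has 1 bond to C, 1 bond to H, 2 bonds to O → oxidation state +1.
After: C3 has 1 bond to C, 3 bonds to O → oxidation state +3.
Δ = +3 − (+1) = +2, so this is an oxidation at C3.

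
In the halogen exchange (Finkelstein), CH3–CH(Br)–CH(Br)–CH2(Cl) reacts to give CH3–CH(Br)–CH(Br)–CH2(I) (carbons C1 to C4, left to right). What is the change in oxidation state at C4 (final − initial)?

0

Before: C4 has 1 bond to C, 2 bonds to H, 1 bond to Cl → oxidation state -1.
After: C4 has 1 bond to C, 2 bonds to H, 1 bond to I → oxidation state -1.
Δ = -1 − (-1) = 0, so no net redox change at C4.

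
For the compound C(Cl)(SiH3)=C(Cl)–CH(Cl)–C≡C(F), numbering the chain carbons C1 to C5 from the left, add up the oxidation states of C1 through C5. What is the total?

Count +1 for every bond to an atom more electronegative than carbon and −1 for every bond to one less electronegative; C–C bonds are 0. Tallying each carbon:
C1: 2C, 1Cl, 1Si → 0 + 1 − 1 = 0
C2: 3C, 1Cl → 0 + 1 = +1
C3: 2C, 1H, 1Cl → 0 − 1 + 1 = 0
C4: 4C → 0 = 0
C5: 3C, 1F → 0 + 1 = +1
Sum = 0 + 1 + 0 + 0 + 1 = +2.

+2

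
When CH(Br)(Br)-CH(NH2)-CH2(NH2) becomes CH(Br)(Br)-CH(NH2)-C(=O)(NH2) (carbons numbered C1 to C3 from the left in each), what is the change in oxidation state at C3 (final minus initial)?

Before: C3 has 1 bond to C, 2 bonds to H, 1 bond to N → oxidation state -1.
After: C3 has 1 bond to C, 2 bonds to O, 1 bond to N → oxidation state +3.
Δ = +3 − (-1) = +4, so this is an oxidation at C3.

+4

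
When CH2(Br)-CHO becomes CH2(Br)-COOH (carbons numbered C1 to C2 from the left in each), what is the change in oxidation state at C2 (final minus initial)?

Before: C2 has 1 bond to C, 1 bond to H, 2 bonds to O → oxidation state +1.
After: C2 has 1 bond to C, 3 bonds to O → oxidation state +3.
Δ = +3 − (+1) = +2, so this is an oxidation at C2.

+2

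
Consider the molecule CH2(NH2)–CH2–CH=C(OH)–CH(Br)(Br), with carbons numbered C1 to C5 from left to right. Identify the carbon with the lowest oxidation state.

Tallying each carbon's bonds:
C1: 1C, 2H, 1N → 0 − 2 + 1 = -1
C2: 2C, 2H → 0 − 2 = -2
C3: 3C, 1H → 0 − 1 = -1
C4: 3C, 1O → 0 + 1 = +1
C5: 1C, 1H, 2Br → 0 − 1 + 2 = +1
The most reduced carbon is C2 at -2.

C2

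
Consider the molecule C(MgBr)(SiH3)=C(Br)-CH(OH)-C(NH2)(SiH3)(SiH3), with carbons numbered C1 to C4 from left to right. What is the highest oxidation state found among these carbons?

Bonds to more-electronegative neighbours contribute +1 each, bonds to H or metals contribute −1 each, and C–C bonds contribute 0. Tallying each carbon:
C1: 2C, 1Mg, 1Si → 0 − 1 − 1 = -2
C2: 3C, 1Br → 0 + 1 = +1
C3: 2C, 1H, 1O → 0 − 1 + 1 = 0
C4: 1C, 1N, 2Si → 0 + 1 − 2 = -1
The highest value is +1.

+1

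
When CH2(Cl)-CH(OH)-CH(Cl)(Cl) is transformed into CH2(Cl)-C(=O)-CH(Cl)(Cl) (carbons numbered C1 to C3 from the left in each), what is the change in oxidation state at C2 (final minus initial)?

+2

Before: C2 has 2 bonds to C, 1 bond to H, 1 bond to O → oxidation state 0.
After: C2 has 2 bonds to C, 2 bonds to O → oxidation state +2.
Δ = +2 − (0) = +2, so this is an oxidation at C2.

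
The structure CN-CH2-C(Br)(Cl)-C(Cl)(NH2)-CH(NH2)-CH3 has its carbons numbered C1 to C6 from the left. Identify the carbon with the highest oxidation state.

Tallying each carbon's bonds:
C1: 1C, 3N → 0 + 3 = +3
C2: 2C, 2H → 0 − 2 = -2
C3: 2C, 1Cl, 1Br → 0 + 1 + 1 = +2
C4: 2C, 1N, 1Cl → 0 + 1 + 1 = +2
C5: 2C, 1H, 1N → 0 − 1 + 1 = 0
C6: 1C, 3H → 0 − 3 = -3
The most oxidised carbon is C1 at +3.

C1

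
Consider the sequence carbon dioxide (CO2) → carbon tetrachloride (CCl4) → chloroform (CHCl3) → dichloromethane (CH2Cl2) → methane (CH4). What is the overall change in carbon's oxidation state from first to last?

-8

Carbon oxidation states along the series — carbon dioxide: +4, carbon tetrachloride: +4, chloroform: +2, dichloromethane: 0, methane: -4.
Net change = -4 − (+4) = -8.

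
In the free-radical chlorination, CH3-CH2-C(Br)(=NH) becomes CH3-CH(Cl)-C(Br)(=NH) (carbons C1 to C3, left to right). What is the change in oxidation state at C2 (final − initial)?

Before: C2 has 2 bonds to C, 2 bonds to H → oxidation state -2.
After: C2 has 2 bonds to C, 1 bond to H, 1 bond to Cl → oxidation state 0.
Δ = 0 − (-2) = +2, so this is an oxidation at C2.

+2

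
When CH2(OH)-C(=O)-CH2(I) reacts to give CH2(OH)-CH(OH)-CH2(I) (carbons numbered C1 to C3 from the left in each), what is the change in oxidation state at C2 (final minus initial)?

Before: C2 has 2 bonds to C, 2 bonds to O → oxidation state +2.
After: C2 has 2 bonds to C, 1 bond to H, 1 bond to O → oxidation state 0.
Δ = 0 − (+2) = -2, so this is a reduction at C2.

-2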